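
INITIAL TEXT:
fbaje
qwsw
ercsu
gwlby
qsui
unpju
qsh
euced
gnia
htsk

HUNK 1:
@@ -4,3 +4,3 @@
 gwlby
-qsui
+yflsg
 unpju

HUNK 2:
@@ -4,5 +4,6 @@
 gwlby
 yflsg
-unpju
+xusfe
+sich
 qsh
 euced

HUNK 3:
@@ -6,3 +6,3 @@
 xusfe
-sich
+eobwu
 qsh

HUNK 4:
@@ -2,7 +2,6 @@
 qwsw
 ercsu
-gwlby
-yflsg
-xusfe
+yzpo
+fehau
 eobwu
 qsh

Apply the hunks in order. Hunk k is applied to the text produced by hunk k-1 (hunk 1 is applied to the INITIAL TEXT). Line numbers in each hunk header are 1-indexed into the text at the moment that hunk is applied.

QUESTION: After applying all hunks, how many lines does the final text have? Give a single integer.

Hunk 1: at line 4 remove [qsui] add [yflsg] -> 10 lines: fbaje qwsw ercsu gwlby yflsg unpju qsh euced gnia htsk
Hunk 2: at line 4 remove [unpju] add [xusfe,sich] -> 11 lines: fbaje qwsw ercsu gwlby yflsg xusfe sich qsh euced gnia htsk
Hunk 3: at line 6 remove [sich] add [eobwu] -> 11 lines: fbaje qwsw ercsu gwlby yflsg xusfe eobwu qsh euced gnia htsk
Hunk 4: at line 2 remove [gwlby,yflsg,xusfe] add [yzpo,fehau] -> 10 lines: fbaje qwsw ercsu yzpo fehau eobwu qsh euced gnia htsk
Final line count: 10

Answer: 10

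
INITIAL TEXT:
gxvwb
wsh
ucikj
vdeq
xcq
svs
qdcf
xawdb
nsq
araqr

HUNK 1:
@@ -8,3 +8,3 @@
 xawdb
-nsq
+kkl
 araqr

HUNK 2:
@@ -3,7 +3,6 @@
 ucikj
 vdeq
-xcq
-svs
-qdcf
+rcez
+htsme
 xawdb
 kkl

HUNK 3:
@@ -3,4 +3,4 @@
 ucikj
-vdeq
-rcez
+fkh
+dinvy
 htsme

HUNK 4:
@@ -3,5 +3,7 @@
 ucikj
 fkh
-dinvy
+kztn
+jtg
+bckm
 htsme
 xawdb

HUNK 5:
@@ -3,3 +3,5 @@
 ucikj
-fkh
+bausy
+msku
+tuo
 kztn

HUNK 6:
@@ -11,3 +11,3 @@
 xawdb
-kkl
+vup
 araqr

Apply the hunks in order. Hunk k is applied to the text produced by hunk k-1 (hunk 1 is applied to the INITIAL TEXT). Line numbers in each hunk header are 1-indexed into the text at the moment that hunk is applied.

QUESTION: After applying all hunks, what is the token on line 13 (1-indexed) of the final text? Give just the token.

Answer: araqr

Derivation:
Hunk 1: at line 8 remove [nsq] add [kkl] -> 10 lines: gxvwb wsh ucikj vdeq xcq svs qdcf xawdb kkl araqr
Hunk 2: at line 3 remove [xcq,svs,qdcf] add [rcez,htsme] -> 9 lines: gxvwb wsh ucikj vdeq rcez htsme xawdb kkl araqr
Hunk 3: at line 3 remove [vdeq,rcez] add [fkh,dinvy] -> 9 lines: gxvwb wsh ucikj fkh dinvy htsme xawdb kkl araqr
Hunk 4: at line 3 remove [dinvy] add [kztn,jtg,bckm] -> 11 lines: gxvwb wsh ucikj fkh kztn jtg bckm htsme xawdb kkl araqr
Hunk 5: at line 3 remove [fkh] add [bausy,msku,tuo] -> 13 lines: gxvwb wsh ucikj bausy msku tuo kztn jtg bckm htsme xawdb kkl araqr
Hunk 6: at line 11 remove [kkl] add [vup] -> 13 lines: gxvwb wsh ucikj bausy msku tuo kztn jtg bckm htsme xawdb vup araqr
Final line 13: araqr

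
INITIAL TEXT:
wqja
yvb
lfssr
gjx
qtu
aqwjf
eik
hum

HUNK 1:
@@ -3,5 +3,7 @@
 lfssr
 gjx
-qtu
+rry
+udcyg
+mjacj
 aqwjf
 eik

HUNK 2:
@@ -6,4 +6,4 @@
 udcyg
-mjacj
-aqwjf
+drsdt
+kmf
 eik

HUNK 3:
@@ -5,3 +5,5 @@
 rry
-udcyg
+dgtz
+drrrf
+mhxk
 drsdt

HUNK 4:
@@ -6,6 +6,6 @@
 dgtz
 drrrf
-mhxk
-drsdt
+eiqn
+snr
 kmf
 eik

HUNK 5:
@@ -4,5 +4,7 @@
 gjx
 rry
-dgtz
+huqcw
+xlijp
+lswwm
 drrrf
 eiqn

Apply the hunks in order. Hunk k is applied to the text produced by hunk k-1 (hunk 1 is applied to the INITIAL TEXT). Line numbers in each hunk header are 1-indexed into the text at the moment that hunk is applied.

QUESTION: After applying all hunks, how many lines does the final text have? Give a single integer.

Answer: 14

Derivation:
Hunk 1: at line 3 remove [qtu] add [rry,udcyg,mjacj] -> 10 lines: wqja yvb lfssr gjx rry udcyg mjacj aqwjf eik hum
Hunk 2: at line 6 remove [mjacj,aqwjf] add [drsdt,kmf] -> 10 lines: wqja yvb lfssr gjx rry udcyg drsdt kmf eik hum
Hunk 3: at line 5 remove [udcyg] add [dgtz,drrrf,mhxk] -> 12 lines: wqja yvb lfssr gjx rry dgtz drrrf mhxk drsdt kmf eik hum
Hunk 4: at line 6 remove [mhxk,drsdt] add [eiqn,snr] -> 12 lines: wqja yvb lfssr gjx rry dgtz drrrf eiqn snr kmf eik hum
Hunk 5: at line 4 remove [dgtz] add [huqcw,xlijp,lswwm] -> 14 lines: wqja yvb lfssr gjx rry huqcw xlijp lswwm drrrf eiqn snr kmf eik hum
Final line count: 14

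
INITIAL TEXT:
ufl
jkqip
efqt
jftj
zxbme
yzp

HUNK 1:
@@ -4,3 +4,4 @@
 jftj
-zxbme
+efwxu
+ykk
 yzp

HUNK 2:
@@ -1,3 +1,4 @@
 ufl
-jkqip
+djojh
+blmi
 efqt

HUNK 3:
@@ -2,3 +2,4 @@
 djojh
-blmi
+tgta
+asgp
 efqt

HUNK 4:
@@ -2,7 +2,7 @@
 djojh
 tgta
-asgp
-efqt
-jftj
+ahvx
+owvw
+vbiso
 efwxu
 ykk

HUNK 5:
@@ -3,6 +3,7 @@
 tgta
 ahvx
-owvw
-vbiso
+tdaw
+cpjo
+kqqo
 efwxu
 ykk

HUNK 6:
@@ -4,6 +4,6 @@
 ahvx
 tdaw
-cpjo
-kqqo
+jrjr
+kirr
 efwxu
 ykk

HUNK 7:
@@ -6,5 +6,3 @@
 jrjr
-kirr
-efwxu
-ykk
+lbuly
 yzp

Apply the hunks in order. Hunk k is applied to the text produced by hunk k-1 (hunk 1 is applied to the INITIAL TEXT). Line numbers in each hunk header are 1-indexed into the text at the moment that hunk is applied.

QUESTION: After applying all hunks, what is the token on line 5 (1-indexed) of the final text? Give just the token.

Hunk 1: at line 4 remove [zxbme] add [efwxu,ykk] -> 7 lines: ufl jkqip efqt jftj efwxu ykk yzp
Hunk 2: at line 1 remove [jkqip] add [djojh,blmi] -> 8 lines: ufl djojh blmi efqt jftj efwxu ykk yzp
Hunk 3: at line 2 remove [blmi] add [tgta,asgp] -> 9 lines: ufl djojh tgta asgp efqt jftj efwxu ykk yzp
Hunk 4: at line 2 remove [asgp,efqt,jftj] add [ahvx,owvw,vbiso] -> 9 lines: ufl djojh tgta ahvx owvw vbiso efwxu ykk yzp
Hunk 5: at line 3 remove [owvw,vbiso] add [tdaw,cpjo,kqqo] -> 10 lines: ufl djojh tgta ahvx tdaw cpjo kqqo efwxu ykk yzp
Hunk 6: at line 4 remove [cpjo,kqqo] add [jrjr,kirr] -> 10 lines: ufl djojh tgta ahvx tdaw jrjr kirr efwxu ykk yzp
Hunk 7: at line 6 remove [kirr,efwxu,ykk] add [lbuly] -> 8 lines: ufl djojh tgta ahvx tdaw jrjr lbuly yzp
Final line 5: tdaw

Answer: tdaw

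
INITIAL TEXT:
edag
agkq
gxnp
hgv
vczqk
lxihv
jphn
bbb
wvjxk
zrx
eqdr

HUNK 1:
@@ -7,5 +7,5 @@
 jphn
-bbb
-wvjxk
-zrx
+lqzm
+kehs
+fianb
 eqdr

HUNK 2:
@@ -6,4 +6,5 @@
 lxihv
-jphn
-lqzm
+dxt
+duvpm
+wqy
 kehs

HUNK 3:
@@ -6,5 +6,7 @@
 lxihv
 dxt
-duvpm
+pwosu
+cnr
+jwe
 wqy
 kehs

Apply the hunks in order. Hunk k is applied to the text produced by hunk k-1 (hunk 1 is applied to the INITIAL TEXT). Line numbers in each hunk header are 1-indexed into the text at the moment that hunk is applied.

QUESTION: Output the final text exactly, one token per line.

Hunk 1: at line 7 remove [bbb,wvjxk,zrx] add [lqzm,kehs,fianb] -> 11 lines: edag agkq gxnp hgv vczqk lxihv jphn lqzm kehs fianb eqdr
Hunk 2: at line 6 remove [jphn,lqzm] add [dxt,duvpm,wqy] -> 12 lines: edag agkq gxnp hgv vczqk lxihv dxt duvpm wqy kehs fianb eqdr
Hunk 3: at line 6 remove [duvpm] add [pwosu,cnr,jwe] -> 14 lines: edag agkq gxnp hgv vczqk lxihv dxt pwosu cnr jwe wqy kehs fianb eqdr

Answer: edag
agkq
gxnp
hgv
vczqk
lxihv
dxt
pwosu
cnr
jwe
wqy
kehs
fianb
eqdr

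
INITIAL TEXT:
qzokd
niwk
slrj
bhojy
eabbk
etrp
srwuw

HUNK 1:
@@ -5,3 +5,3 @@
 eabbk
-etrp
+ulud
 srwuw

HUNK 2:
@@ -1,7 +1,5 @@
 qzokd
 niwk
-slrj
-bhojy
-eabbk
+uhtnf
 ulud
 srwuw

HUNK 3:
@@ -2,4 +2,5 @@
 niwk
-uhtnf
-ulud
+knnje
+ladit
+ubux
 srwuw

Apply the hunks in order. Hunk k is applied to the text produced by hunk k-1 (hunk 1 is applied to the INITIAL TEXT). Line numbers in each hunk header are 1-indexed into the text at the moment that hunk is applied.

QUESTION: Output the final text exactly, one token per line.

Answer: qzokd
niwk
knnje
ladit
ubux
srwuw

Derivation:
Hunk 1: at line 5 remove [etrp] add [ulud] -> 7 lines: qzokd niwk slrj bhojy eabbk ulud srwuw
Hunk 2: at line 1 remove [slrj,bhojy,eabbk] add [uhtnf] -> 5 lines: qzokd niwk uhtnf ulud srwuw
Hunk 3: at line 2 remove [uhtnf,ulud] add [knnje,ladit,ubux] -> 6 lines: qzokd niwk knnje ladit ubux srwuw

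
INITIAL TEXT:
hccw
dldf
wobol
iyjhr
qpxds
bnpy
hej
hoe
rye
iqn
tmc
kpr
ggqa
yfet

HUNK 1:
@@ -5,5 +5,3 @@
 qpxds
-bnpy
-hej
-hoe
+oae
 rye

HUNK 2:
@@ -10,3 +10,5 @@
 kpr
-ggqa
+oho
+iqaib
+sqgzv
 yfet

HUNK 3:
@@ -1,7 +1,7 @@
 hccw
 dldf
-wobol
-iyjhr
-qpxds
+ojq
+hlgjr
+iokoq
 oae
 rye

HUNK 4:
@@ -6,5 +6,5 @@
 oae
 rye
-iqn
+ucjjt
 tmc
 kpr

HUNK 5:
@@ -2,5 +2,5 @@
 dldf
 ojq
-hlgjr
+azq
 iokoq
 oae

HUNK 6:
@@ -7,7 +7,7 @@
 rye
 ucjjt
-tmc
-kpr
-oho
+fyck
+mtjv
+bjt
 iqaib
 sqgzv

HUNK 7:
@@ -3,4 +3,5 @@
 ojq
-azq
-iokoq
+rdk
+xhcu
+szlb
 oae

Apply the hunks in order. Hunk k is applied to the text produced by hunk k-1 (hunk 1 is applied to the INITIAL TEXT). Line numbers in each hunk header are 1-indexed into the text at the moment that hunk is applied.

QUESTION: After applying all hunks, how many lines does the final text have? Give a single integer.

Hunk 1: at line 5 remove [bnpy,hej,hoe] add [oae] -> 12 lines: hccw dldf wobol iyjhr qpxds oae rye iqn tmc kpr ggqa yfet
Hunk 2: at line 10 remove [ggqa] add [oho,iqaib,sqgzv] -> 14 lines: hccw dldf wobol iyjhr qpxds oae rye iqn tmc kpr oho iqaib sqgzv yfet
Hunk 3: at line 1 remove [wobol,iyjhr,qpxds] add [ojq,hlgjr,iokoq] -> 14 lines: hccw dldf ojq hlgjr iokoq oae rye iqn tmc kpr oho iqaib sqgzv yfet
Hunk 4: at line 6 remove [iqn] add [ucjjt] -> 14 lines: hccw dldf ojq hlgjr iokoq oae rye ucjjt tmc kpr oho iqaib sqgzv yfet
Hunk 5: at line 2 remove [hlgjr] add [azq] -> 14 lines: hccw dldf ojq azq iokoq oae rye ucjjt tmc kpr oho iqaib sqgzv yfet
Hunk 6: at line 7 remove [tmc,kpr,oho] add [fyck,mtjv,bjt] -> 14 lines: hccw dldf ojq azq iokoq oae rye ucjjt fyck mtjv bjt iqaib sqgzv yfet
Hunk 7: at line 3 remove [azq,iokoq] add [rdk,xhcu,szlb] -> 15 lines: hccw dldf ojq rdk xhcu szlb oae rye ucjjt fyck mtjv bjt iqaib sqgzv yfet
Final line count: 15

Answer: 15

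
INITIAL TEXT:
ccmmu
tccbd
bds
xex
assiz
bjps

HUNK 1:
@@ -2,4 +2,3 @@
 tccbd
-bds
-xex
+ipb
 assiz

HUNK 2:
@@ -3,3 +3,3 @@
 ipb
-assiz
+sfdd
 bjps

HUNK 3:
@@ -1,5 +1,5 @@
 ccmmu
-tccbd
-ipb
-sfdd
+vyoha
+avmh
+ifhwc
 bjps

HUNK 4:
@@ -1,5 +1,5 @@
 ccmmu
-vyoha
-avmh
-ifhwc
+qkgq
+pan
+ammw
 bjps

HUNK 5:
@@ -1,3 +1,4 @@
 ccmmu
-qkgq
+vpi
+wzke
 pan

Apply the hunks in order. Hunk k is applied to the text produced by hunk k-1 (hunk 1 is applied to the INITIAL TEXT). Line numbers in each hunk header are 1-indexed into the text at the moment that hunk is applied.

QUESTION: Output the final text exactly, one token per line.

Hunk 1: at line 2 remove [bds,xex] add [ipb] -> 5 lines: ccmmu tccbd ipb assiz bjps
Hunk 2: at line 3 remove [assiz] add [sfdd] -> 5 lines: ccmmu tccbd ipb sfdd bjps
Hunk 3: at line 1 remove [tccbd,ipb,sfdd] add [vyoha,avmh,ifhwc] -> 5 lines: ccmmu vyoha avmh ifhwc bjps
Hunk 4: at line 1 remove [vyoha,avmh,ifhwc] add [qkgq,pan,ammw] -> 5 lines: ccmmu qkgq pan ammw bjps
Hunk 5: at line 1 remove [qkgq] add [vpi,wzke] -> 6 lines: ccmmu vpi wzke pan ammw bjps

Answer: ccmmu
vpi
wzke
pan
ammw
bjps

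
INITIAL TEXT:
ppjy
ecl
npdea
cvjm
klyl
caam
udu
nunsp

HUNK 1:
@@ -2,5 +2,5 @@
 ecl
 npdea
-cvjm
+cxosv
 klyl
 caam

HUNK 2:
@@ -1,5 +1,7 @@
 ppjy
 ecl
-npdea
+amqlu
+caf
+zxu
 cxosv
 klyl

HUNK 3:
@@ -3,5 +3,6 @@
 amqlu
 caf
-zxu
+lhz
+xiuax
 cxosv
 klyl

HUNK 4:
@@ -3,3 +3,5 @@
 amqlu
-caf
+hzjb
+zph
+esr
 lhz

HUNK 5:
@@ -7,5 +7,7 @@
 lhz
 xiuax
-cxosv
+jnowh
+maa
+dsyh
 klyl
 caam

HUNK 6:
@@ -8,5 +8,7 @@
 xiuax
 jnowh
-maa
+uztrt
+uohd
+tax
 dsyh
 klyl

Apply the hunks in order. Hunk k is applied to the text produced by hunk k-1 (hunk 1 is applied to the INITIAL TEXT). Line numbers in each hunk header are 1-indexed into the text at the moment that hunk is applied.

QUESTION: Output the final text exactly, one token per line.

Answer: ppjy
ecl
amqlu
hzjb
zph
esr
lhz
xiuax
jnowh
uztrt
uohd
tax
dsyh
klyl
caam
udu
nunsp

Derivation:
Hunk 1: at line 2 remove [cvjm] add [cxosv] -> 8 lines: ppjy ecl npdea cxosv klyl caam udu nunsp
Hunk 2: at line 1 remove [npdea] add [amqlu,caf,zxu] -> 10 lines: ppjy ecl amqlu caf zxu cxosv klyl caam udu nunsp
Hunk 3: at line 3 remove [zxu] add [lhz,xiuax] -> 11 lines: ppjy ecl amqlu caf lhz xiuax cxosv klyl caam udu nunsp
Hunk 4: at line 3 remove [caf] add [hzjb,zph,esr] -> 13 lines: ppjy ecl amqlu hzjb zph esr lhz xiuax cxosv klyl caam udu nunsp
Hunk 5: at line 7 remove [cxosv] add [jnowh,maa,dsyh] -> 15 lines: ppjy ecl amqlu hzjb zph esr lhz xiuax jnowh maa dsyh klyl caam udu nunsp
Hunk 6: at line 8 remove [maa] add [uztrt,uohd,tax] -> 17 lines: ppjy ecl amqlu hzjb zph esr lhz xiuax jnowh uztrt uohd tax dsyh klyl caam udu nunsp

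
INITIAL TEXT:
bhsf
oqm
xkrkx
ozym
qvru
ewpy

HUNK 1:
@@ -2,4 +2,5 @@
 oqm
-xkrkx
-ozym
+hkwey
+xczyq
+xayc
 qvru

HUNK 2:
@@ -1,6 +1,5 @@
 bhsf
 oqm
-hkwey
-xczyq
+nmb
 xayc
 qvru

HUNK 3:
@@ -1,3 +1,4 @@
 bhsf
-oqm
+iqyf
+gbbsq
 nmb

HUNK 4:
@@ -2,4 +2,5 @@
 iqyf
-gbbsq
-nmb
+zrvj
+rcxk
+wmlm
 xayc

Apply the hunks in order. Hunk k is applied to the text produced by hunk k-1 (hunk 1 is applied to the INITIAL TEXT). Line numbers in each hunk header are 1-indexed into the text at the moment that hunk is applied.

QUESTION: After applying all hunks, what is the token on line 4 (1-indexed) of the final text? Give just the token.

Answer: rcxk

Derivation:
Hunk 1: at line 2 remove [xkrkx,ozym] add [hkwey,xczyq,xayc] -> 7 lines: bhsf oqm hkwey xczyq xayc qvru ewpy
Hunk 2: at line 1 remove [hkwey,xczyq] add [nmb] -> 6 lines: bhsf oqm nmb xayc qvru ewpy
Hunk 3: at line 1 remove [oqm] add [iqyf,gbbsq] -> 7 lines: bhsf iqyf gbbsq nmb xayc qvru ewpy
Hunk 4: at line 2 remove [gbbsq,nmb] add [zrvj,rcxk,wmlm] -> 8 lines: bhsf iqyf zrvj rcxk wmlm xayc qvru ewpy
Final line 4: rcxk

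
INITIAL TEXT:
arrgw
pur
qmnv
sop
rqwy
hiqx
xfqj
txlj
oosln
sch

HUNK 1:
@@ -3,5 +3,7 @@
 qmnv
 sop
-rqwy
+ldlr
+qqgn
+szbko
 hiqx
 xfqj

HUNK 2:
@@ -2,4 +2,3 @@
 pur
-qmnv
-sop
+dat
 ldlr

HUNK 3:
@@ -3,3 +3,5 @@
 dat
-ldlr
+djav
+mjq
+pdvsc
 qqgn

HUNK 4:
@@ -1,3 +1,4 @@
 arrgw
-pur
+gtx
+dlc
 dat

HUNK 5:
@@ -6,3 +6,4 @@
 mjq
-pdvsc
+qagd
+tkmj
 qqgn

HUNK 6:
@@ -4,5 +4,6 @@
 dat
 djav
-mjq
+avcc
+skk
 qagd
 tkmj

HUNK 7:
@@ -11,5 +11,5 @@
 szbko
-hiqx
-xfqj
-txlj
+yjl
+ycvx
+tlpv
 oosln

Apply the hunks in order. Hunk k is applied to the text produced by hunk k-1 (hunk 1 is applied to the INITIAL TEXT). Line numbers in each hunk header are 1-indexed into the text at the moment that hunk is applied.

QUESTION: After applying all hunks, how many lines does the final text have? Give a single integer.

Answer: 16

Derivation:
Hunk 1: at line 3 remove [rqwy] add [ldlr,qqgn,szbko] -> 12 lines: arrgw pur qmnv sop ldlr qqgn szbko hiqx xfqj txlj oosln sch
Hunk 2: at line 2 remove [qmnv,sop] add [dat] -> 11 lines: arrgw pur dat ldlr qqgn szbko hiqx xfqj txlj oosln sch
Hunk 3: at line 3 remove [ldlr] add [djav,mjq,pdvsc] -> 13 lines: arrgw pur dat djav mjq pdvsc qqgn szbko hiqx xfqj txlj oosln sch
Hunk 4: at line 1 remove [pur] add [gtx,dlc] -> 14 lines: arrgw gtx dlc dat djav mjq pdvsc qqgn szbko hiqx xfqj txlj oosln sch
Hunk 5: at line 6 remove [pdvsc] add [qagd,tkmj] -> 15 lines: arrgw gtx dlc dat djav mjq qagd tkmj qqgn szbko hiqx xfqj txlj oosln sch
Hunk 6: at line 4 remove [mjq] add [avcc,skk] -> 16 lines: arrgw gtx dlc dat djav avcc skk qagd tkmj qqgn szbko hiqx xfqj txlj oosln sch
Hunk 7: at line 11 remove [hiqx,xfqj,txlj] add [yjl,ycvx,tlpv] -> 16 lines: arrgw gtx dlc dat djav avcc skk qagd tkmj qqgn szbko yjl ycvx tlpv oosln sch
Final line count: 16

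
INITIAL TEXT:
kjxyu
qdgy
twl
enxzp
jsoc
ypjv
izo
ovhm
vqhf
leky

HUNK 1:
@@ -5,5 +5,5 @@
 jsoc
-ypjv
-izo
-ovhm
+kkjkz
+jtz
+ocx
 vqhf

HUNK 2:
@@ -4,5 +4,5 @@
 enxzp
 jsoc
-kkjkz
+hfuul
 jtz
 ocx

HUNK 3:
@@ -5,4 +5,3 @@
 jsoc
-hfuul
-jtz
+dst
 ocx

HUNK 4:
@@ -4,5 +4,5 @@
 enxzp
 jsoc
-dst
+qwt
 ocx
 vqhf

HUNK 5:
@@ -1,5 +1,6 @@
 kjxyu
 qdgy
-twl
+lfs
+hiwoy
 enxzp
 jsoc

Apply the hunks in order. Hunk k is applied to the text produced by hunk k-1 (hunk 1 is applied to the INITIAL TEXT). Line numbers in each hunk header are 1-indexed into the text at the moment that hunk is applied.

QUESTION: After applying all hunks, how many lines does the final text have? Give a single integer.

Hunk 1: at line 5 remove [ypjv,izo,ovhm] add [kkjkz,jtz,ocx] -> 10 lines: kjxyu qdgy twl enxzp jsoc kkjkz jtz ocx vqhf leky
Hunk 2: at line 4 remove [kkjkz] add [hfuul] -> 10 lines: kjxyu qdgy twl enxzp jsoc hfuul jtz ocx vqhf leky
Hunk 3: at line 5 remove [hfuul,jtz] add [dst] -> 9 lines: kjxyu qdgy twl enxzp jsoc dst ocx vqhf leky
Hunk 4: at line 4 remove [dst] add [qwt] -> 9 lines: kjxyu qdgy twl enxzp jsoc qwt ocx vqhf leky
Hunk 5: at line 1 remove [twl] add [lfs,hiwoy] -> 10 lines: kjxyu qdgy lfs hiwoy enxzp jsoc qwt ocx vqhf leky
Final line count: 10

Answer: 10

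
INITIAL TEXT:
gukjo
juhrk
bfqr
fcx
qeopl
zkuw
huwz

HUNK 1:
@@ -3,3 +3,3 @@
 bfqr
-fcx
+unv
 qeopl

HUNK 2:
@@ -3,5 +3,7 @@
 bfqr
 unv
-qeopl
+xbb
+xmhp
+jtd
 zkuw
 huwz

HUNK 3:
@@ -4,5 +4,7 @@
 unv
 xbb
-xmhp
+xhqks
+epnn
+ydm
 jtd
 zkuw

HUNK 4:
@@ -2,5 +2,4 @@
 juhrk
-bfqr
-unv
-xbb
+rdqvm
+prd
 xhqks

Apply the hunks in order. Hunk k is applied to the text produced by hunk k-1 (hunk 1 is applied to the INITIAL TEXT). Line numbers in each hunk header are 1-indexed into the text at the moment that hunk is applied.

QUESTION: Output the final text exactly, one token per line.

Hunk 1: at line 3 remove [fcx] add [unv] -> 7 lines: gukjo juhrk bfqr unv qeopl zkuw huwz
Hunk 2: at line 3 remove [qeopl] add [xbb,xmhp,jtd] -> 9 lines: gukjo juhrk bfqr unv xbb xmhp jtd zkuw huwz
Hunk 3: at line 4 remove [xmhp] add [xhqks,epnn,ydm] -> 11 lines: gukjo juhrk bfqr unv xbb xhqks epnn ydm jtd zkuw huwz
Hunk 4: at line 2 remove [bfqr,unv,xbb] add [rdqvm,prd] -> 10 lines: gukjo juhrk rdqvm prd xhqks epnn ydm jtd zkuw huwz

Answer: gukjo
juhrk
rdqvm
prd
xhqks
epnn
ydm
jtd
zkuw
huwz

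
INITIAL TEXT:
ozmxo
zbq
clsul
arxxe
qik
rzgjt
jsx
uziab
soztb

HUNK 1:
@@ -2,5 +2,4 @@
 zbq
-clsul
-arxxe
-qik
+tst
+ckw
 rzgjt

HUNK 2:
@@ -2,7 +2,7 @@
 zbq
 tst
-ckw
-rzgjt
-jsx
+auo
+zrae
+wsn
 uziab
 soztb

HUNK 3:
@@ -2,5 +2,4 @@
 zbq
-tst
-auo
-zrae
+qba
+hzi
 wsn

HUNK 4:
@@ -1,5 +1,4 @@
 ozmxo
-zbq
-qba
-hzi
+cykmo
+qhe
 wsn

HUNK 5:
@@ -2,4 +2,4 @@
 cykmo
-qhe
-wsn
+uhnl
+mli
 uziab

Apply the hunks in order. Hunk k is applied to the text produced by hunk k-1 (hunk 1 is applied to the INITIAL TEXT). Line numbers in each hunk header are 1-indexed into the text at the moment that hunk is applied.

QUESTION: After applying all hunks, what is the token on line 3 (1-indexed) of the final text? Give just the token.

Answer: uhnl

Derivation:
Hunk 1: at line 2 remove [clsul,arxxe,qik] add [tst,ckw] -> 8 lines: ozmxo zbq tst ckw rzgjt jsx uziab soztb
Hunk 2: at line 2 remove [ckw,rzgjt,jsx] add [auo,zrae,wsn] -> 8 lines: ozmxo zbq tst auo zrae wsn uziab soztb
Hunk 3: at line 2 remove [tst,auo,zrae] add [qba,hzi] -> 7 lines: ozmxo zbq qba hzi wsn uziab soztb
Hunk 4: at line 1 remove [zbq,qba,hzi] add [cykmo,qhe] -> 6 lines: ozmxo cykmo qhe wsn uziab soztb
Hunk 5: at line 2 remove [qhe,wsn] add [uhnl,mli] -> 6 lines: ozmxo cykmo uhnl mli uziab soztb
Final line 3: uhnl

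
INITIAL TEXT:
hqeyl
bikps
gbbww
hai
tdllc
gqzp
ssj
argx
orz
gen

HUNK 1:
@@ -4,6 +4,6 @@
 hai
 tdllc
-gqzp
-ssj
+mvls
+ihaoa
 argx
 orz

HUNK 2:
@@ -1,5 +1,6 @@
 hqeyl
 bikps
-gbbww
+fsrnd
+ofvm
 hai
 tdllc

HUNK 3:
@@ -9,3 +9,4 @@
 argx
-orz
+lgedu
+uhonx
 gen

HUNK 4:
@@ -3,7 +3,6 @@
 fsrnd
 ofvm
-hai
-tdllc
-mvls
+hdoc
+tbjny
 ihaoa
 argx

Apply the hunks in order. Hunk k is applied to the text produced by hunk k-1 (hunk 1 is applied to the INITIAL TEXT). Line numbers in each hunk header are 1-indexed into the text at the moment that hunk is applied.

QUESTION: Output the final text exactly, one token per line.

Answer: hqeyl
bikps
fsrnd
ofvm
hdoc
tbjny
ihaoa
argx
lgedu
uhonx
gen

Derivation:
Hunk 1: at line 4 remove [gqzp,ssj] add [mvls,ihaoa] -> 10 lines: hqeyl bikps gbbww hai tdllc mvls ihaoa argx orz gen
Hunk 2: at line 1 remove [gbbww] add [fsrnd,ofvm] -> 11 lines: hqeyl bikps fsrnd ofvm hai tdllc mvls ihaoa argx orz gen
Hunk 3: at line 9 remove [orz] add [lgedu,uhonx] -> 12 lines: hqeyl bikps fsrnd ofvm hai tdllc mvls ihaoa argx lgedu uhonx gen
Hunk 4: at line 3 remove [hai,tdllc,mvls] add [hdoc,tbjny] -> 11 lines: hqeyl bikps fsrnd ofvm hdoc tbjny ihaoa argx lgedu uhonx gen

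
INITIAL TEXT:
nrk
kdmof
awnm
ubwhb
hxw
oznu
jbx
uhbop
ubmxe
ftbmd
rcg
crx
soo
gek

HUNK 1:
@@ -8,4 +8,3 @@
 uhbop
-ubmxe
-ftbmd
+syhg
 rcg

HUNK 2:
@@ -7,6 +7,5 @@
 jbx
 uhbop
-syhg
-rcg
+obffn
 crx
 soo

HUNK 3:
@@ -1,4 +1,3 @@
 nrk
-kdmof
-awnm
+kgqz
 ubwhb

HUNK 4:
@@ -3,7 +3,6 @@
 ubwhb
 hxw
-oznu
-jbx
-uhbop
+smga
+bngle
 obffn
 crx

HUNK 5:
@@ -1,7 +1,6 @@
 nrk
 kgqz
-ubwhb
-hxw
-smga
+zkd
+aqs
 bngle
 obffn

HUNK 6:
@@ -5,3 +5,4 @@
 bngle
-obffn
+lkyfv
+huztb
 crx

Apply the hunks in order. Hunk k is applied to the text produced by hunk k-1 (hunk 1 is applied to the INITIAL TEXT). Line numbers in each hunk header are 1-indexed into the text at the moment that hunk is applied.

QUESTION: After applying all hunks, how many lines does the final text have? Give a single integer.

Hunk 1: at line 8 remove [ubmxe,ftbmd] add [syhg] -> 13 lines: nrk kdmof awnm ubwhb hxw oznu jbx uhbop syhg rcg crx soo gek
Hunk 2: at line 7 remove [syhg,rcg] add [obffn] -> 12 lines: nrk kdmof awnm ubwhb hxw oznu jbx uhbop obffn crx soo gek
Hunk 3: at line 1 remove [kdmof,awnm] add [kgqz] -> 11 lines: nrk kgqz ubwhb hxw oznu jbx uhbop obffn crx soo gek
Hunk 4: at line 3 remove [oznu,jbx,uhbop] add [smga,bngle] -> 10 lines: nrk kgqz ubwhb hxw smga bngle obffn crx soo gek
Hunk 5: at line 1 remove [ubwhb,hxw,smga] add [zkd,aqs] -> 9 lines: nrk kgqz zkd aqs bngle obffn crx soo gek
Hunk 6: at line 5 remove [obffn] add [lkyfv,huztb] -> 10 lines: nrk kgqz zkd aqs bngle lkyfv huztb crx soo gek
Final line count: 10

Answer: 10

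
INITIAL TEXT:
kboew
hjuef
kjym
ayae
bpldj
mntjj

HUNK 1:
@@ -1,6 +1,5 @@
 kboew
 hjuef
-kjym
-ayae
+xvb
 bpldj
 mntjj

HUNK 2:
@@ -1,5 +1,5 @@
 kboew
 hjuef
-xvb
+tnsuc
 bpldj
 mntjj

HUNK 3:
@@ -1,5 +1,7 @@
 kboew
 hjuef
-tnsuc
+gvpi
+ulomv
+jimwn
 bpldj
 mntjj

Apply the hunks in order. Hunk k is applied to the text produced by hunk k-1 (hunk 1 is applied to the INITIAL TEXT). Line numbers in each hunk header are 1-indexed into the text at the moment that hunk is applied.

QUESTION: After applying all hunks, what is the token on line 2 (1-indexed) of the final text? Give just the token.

Hunk 1: at line 1 remove [kjym,ayae] add [xvb] -> 5 lines: kboew hjuef xvb bpldj mntjj
Hunk 2: at line 1 remove [xvb] add [tnsuc] -> 5 lines: kboew hjuef tnsuc bpldj mntjj
Hunk 3: at line 1 remove [tnsuc] add [gvpi,ulomv,jimwn] -> 7 lines: kboew hjuef gvpi ulomv jimwn bpldj mntjj
Final line 2: hjuef

Answer: hjuef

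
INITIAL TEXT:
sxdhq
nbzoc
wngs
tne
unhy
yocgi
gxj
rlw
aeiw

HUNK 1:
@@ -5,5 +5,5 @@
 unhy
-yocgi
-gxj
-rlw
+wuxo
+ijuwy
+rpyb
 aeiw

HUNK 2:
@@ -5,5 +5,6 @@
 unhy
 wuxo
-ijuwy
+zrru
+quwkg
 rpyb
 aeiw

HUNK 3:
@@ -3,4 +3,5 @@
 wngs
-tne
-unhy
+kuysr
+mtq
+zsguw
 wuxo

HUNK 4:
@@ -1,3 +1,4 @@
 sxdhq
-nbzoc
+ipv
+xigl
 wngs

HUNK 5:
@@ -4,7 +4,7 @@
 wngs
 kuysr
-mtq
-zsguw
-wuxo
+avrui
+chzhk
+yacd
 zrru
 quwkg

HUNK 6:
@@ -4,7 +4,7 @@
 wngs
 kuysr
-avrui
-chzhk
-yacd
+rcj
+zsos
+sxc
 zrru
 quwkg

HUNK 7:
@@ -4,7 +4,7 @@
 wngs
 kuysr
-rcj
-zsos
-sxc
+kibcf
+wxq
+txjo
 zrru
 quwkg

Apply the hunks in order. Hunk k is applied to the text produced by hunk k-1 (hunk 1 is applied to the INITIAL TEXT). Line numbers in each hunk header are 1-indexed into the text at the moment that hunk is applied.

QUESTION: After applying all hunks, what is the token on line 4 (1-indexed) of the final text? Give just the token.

Hunk 1: at line 5 remove [yocgi,gxj,rlw] add [wuxo,ijuwy,rpyb] -> 9 lines: sxdhq nbzoc wngs tne unhy wuxo ijuwy rpyb aeiw
Hunk 2: at line 5 remove [ijuwy] add [zrru,quwkg] -> 10 lines: sxdhq nbzoc wngs tne unhy wuxo zrru quwkg rpyb aeiw
Hunk 3: at line 3 remove [tne,unhy] add [kuysr,mtq,zsguw] -> 11 lines: sxdhq nbzoc wngs kuysr mtq zsguw wuxo zrru quwkg rpyb aeiw
Hunk 4: at line 1 remove [nbzoc] add [ipv,xigl] -> 12 lines: sxdhq ipv xigl wngs kuysr mtq zsguw wuxo zrru quwkg rpyb aeiw
Hunk 5: at line 4 remove [mtq,zsguw,wuxo] add [avrui,chzhk,yacd] -> 12 lines: sxdhq ipv xigl wngs kuysr avrui chzhk yacd zrru quwkg rpyb aeiw
Hunk 6: at line 4 remove [avrui,chzhk,yacd] add [rcj,zsos,sxc] -> 12 lines: sxdhq ipv xigl wngs kuysr rcj zsos sxc zrru quwkg rpyb aeiw
Hunk 7: at line 4 remove [rcj,zsos,sxc] add [kibcf,wxq,txjo] -> 12 lines: sxdhq ipv xigl wngs kuysr kibcf wxq txjo zrru quwkg rpyb aeiw
Final line 4: wngs

Answer: wngs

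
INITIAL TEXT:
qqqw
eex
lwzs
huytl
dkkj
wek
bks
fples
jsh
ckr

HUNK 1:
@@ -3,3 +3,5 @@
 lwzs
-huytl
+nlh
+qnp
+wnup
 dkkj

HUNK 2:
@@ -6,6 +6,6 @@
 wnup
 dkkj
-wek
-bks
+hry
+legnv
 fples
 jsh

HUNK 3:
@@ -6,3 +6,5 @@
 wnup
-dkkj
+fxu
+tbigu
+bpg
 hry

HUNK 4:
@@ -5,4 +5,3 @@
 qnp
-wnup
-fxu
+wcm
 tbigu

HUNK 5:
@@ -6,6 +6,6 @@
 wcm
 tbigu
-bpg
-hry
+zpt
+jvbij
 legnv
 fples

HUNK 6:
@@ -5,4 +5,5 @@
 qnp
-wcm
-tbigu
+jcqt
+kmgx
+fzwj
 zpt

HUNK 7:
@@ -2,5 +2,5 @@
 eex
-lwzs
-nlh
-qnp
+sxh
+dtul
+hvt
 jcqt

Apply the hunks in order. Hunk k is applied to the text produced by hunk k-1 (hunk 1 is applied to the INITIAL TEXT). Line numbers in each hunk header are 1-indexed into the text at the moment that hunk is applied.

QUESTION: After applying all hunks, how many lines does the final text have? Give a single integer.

Hunk 1: at line 3 remove [huytl] add [nlh,qnp,wnup] -> 12 lines: qqqw eex lwzs nlh qnp wnup dkkj wek bks fples jsh ckr
Hunk 2: at line 6 remove [wek,bks] add [hry,legnv] -> 12 lines: qqqw eex lwzs nlh qnp wnup dkkj hry legnv fples jsh ckr
Hunk 3: at line 6 remove [dkkj] add [fxu,tbigu,bpg] -> 14 lines: qqqw eex lwzs nlh qnp wnup fxu tbigu bpg hry legnv fples jsh ckr
Hunk 4: at line 5 remove [wnup,fxu] add [wcm] -> 13 lines: qqqw eex lwzs nlh qnp wcm tbigu bpg hry legnv fples jsh ckr
Hunk 5: at line 6 remove [bpg,hry] add [zpt,jvbij] -> 13 lines: qqqw eex lwzs nlh qnp wcm tbigu zpt jvbij legnv fples jsh ckr
Hunk 6: at line 5 remove [wcm,tbigu] add [jcqt,kmgx,fzwj] -> 14 lines: qqqw eex lwzs nlh qnp jcqt kmgx fzwj zpt jvbij legnv fples jsh ckr
Hunk 7: at line 2 remove [lwzs,nlh,qnp] add [sxh,dtul,hvt] -> 14 lines: qqqw eex sxh dtul hvt jcqt kmgx fzwj zpt jvbij legnv fples jsh ckr
Final line count: 14

Answer: 14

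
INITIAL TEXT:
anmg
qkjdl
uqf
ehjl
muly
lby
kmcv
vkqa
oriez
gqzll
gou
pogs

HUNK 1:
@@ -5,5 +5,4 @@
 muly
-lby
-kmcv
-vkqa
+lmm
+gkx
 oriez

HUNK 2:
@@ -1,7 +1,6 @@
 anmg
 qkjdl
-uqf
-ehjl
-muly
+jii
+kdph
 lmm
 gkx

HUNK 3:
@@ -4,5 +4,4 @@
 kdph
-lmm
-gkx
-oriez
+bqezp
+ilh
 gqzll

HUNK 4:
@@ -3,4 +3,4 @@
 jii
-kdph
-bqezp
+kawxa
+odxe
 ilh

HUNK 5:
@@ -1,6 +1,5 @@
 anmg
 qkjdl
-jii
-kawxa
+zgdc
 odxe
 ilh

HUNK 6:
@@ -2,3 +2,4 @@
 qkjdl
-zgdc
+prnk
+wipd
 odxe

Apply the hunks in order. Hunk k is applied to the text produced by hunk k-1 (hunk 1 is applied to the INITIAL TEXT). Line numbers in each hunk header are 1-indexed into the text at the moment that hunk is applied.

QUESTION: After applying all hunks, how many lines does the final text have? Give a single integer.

Hunk 1: at line 5 remove [lby,kmcv,vkqa] add [lmm,gkx] -> 11 lines: anmg qkjdl uqf ehjl muly lmm gkx oriez gqzll gou pogs
Hunk 2: at line 1 remove [uqf,ehjl,muly] add [jii,kdph] -> 10 lines: anmg qkjdl jii kdph lmm gkx oriez gqzll gou pogs
Hunk 3: at line 4 remove [lmm,gkx,oriez] add [bqezp,ilh] -> 9 lines: anmg qkjdl jii kdph bqezp ilh gqzll gou pogs
Hunk 4: at line 3 remove [kdph,bqezp] add [kawxa,odxe] -> 9 lines: anmg qkjdl jii kawxa odxe ilh gqzll gou pogs
Hunk 5: at line 1 remove [jii,kawxa] add [zgdc] -> 8 lines: anmg qkjdl zgdc odxe ilh gqzll gou pogs
Hunk 6: at line 2 remove [zgdc] add [prnk,wipd] -> 9 lines: anmg qkjdl prnk wipd odxe ilh gqzll gou pogs
Final line count: 9

Answer: 9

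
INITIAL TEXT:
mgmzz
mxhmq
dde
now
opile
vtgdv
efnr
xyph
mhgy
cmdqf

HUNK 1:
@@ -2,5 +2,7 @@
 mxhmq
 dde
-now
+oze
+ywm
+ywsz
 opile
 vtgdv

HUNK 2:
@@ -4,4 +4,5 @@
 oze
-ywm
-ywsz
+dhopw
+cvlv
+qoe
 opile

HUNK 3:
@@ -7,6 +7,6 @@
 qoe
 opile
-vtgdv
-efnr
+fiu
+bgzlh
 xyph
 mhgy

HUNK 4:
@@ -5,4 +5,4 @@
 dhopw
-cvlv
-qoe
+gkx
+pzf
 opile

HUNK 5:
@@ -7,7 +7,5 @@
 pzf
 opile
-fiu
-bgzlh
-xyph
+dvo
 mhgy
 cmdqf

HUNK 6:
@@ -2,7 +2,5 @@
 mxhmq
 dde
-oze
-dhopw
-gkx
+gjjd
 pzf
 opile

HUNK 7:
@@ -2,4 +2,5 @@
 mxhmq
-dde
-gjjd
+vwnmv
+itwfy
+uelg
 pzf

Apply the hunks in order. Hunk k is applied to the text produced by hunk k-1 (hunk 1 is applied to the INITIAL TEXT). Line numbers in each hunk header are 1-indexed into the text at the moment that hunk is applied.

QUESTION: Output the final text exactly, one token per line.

Answer: mgmzz
mxhmq
vwnmv
itwfy
uelg
pzf
opile
dvo
mhgy
cmdqf

Derivation:
Hunk 1: at line 2 remove [now] add [oze,ywm,ywsz] -> 12 lines: mgmzz mxhmq dde oze ywm ywsz opile vtgdv efnr xyph mhgy cmdqf
Hunk 2: at line 4 remove [ywm,ywsz] add [dhopw,cvlv,qoe] -> 13 lines: mgmzz mxhmq dde oze dhopw cvlv qoe opile vtgdv efnr xyph mhgy cmdqf
Hunk 3: at line 7 remove [vtgdv,efnr] add [fiu,bgzlh] -> 13 lines: mgmzz mxhmq dde oze dhopw cvlv qoe opile fiu bgzlh xyph mhgy cmdqf
Hunk 4: at line 5 remove [cvlv,qoe] add [gkx,pzf] -> 13 lines: mgmzz mxhmq dde oze dhopw gkx pzf opile fiu bgzlh xyph mhgy cmdqf
Hunk 5: at line 7 remove [fiu,bgzlh,xyph] add [dvo] -> 11 lines: mgmzz mxhmq dde oze dhopw gkx pzf opile dvo mhgy cmdqf
Hunk 6: at line 2 remove [oze,dhopw,gkx] add [gjjd] -> 9 lines: mgmzz mxhmq dde gjjd pzf opile dvo mhgy cmdqf
Hunk 7: at line 2 remove [dde,gjjd] add [vwnmv,itwfy,uelg] -> 10 lines: mgmzz mxhmq vwnmv itwfy uelg pzf opile dvo mhgy cmdqf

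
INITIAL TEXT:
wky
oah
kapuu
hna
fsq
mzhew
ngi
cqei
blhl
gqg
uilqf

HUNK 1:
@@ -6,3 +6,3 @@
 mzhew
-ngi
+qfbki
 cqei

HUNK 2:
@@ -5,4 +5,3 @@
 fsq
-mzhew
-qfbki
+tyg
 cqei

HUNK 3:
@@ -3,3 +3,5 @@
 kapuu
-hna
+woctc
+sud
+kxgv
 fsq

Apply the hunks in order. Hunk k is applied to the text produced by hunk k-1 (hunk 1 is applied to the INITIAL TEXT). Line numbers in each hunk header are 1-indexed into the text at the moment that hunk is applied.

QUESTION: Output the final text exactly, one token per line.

Answer: wky
oah
kapuu
woctc
sud
kxgv
fsq
tyg
cqei
blhl
gqg
uilqf

Derivation:
Hunk 1: at line 6 remove [ngi] add [qfbki] -> 11 lines: wky oah kapuu hna fsq mzhew qfbki cqei blhl gqg uilqf
Hunk 2: at line 5 remove [mzhew,qfbki] add [tyg] -> 10 lines: wky oah kapuu hna fsq tyg cqei blhl gqg uilqf
Hunk 3: at line 3 remove [hna] add [woctc,sud,kxgv] -> 12 lines: wky oah kapuu woctc sud kxgv fsq tyg cqei blhl gqg uilqf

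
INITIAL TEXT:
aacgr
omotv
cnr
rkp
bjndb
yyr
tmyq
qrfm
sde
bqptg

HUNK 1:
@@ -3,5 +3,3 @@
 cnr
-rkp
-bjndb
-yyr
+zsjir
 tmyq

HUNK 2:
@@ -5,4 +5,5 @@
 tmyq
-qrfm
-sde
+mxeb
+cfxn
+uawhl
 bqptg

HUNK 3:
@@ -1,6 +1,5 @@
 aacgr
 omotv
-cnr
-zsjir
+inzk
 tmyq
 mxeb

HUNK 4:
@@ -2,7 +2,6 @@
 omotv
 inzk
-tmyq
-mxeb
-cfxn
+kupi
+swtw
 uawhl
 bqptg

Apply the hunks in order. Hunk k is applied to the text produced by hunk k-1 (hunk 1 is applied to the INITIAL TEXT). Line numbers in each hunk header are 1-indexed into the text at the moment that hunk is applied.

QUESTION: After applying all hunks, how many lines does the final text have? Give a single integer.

Answer: 7

Derivation:
Hunk 1: at line 3 remove [rkp,bjndb,yyr] add [zsjir] -> 8 lines: aacgr omotv cnr zsjir tmyq qrfm sde bqptg
Hunk 2: at line 5 remove [qrfm,sde] add [mxeb,cfxn,uawhl] -> 9 lines: aacgr omotv cnr zsjir tmyq mxeb cfxn uawhl bqptg
Hunk 3: at line 1 remove [cnr,zsjir] add [inzk] -> 8 lines: aacgr omotv inzk tmyq mxeb cfxn uawhl bqptg
Hunk 4: at line 2 remove [tmyq,mxeb,cfxn] add [kupi,swtw] -> 7 lines: aacgr omotv inzk kupi swtw uawhl bqptg
Final line count: 7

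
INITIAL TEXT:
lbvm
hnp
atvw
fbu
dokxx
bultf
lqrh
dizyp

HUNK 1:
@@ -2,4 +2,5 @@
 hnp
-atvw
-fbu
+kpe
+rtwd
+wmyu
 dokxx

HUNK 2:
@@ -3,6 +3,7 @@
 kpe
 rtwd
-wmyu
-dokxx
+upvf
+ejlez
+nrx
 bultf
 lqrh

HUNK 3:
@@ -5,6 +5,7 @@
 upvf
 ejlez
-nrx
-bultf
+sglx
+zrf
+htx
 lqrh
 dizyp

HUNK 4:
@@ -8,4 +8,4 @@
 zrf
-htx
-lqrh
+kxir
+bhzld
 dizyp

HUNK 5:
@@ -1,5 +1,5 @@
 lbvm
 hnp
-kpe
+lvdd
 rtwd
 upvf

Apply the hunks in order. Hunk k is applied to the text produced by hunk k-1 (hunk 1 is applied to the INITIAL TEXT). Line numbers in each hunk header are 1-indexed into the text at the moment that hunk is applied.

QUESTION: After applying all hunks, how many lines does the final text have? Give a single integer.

Hunk 1: at line 2 remove [atvw,fbu] add [kpe,rtwd,wmyu] -> 9 lines: lbvm hnp kpe rtwd wmyu dokxx bultf lqrh dizyp
Hunk 2: at line 3 remove [wmyu,dokxx] add [upvf,ejlez,nrx] -> 10 lines: lbvm hnp kpe rtwd upvf ejlez nrx bultf lqrh dizyp
Hunk 3: at line 5 remove [nrx,bultf] add [sglx,zrf,htx] -> 11 lines: lbvm hnp kpe rtwd upvf ejlez sglx zrf htx lqrh dizyp
Hunk 4: at line 8 remove [htx,lqrh] add [kxir,bhzld] -> 11 lines: lbvm hnp kpe rtwd upvf ejlez sglx zrf kxir bhzld dizyp
Hunk 5: at line 1 remove [kpe] add [lvdd] -> 11 lines: lbvm hnp lvdd rtwd upvf ejlez sglx zrf kxir bhzld dizyp
Final line count: 11

Answer: 11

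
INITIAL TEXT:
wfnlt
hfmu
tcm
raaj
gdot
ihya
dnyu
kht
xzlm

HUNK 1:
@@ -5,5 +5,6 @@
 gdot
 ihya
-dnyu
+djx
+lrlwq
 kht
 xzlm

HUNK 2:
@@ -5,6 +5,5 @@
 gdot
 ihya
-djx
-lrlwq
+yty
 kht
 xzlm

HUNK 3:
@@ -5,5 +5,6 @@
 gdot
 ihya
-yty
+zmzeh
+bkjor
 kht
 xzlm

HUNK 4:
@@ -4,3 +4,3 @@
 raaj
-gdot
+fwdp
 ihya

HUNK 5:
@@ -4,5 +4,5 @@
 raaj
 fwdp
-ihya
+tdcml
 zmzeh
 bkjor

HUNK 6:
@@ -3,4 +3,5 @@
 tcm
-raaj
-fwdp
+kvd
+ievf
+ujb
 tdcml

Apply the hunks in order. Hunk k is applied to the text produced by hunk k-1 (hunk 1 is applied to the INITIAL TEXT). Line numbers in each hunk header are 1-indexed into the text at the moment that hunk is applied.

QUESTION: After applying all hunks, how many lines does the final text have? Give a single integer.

Hunk 1: at line 5 remove [dnyu] add [djx,lrlwq] -> 10 lines: wfnlt hfmu tcm raaj gdot ihya djx lrlwq kht xzlm
Hunk 2: at line 5 remove [djx,lrlwq] add [yty] -> 9 lines: wfnlt hfmu tcm raaj gdot ihya yty kht xzlm
Hunk 3: at line 5 remove [yty] add [zmzeh,bkjor] -> 10 lines: wfnlt hfmu tcm raaj gdot ihya zmzeh bkjor kht xzlm
Hunk 4: at line 4 remove [gdot] add [fwdp] -> 10 lines: wfnlt hfmu tcm raaj fwdp ihya zmzeh bkjor kht xzlm
Hunk 5: at line 4 remove [ihya] add [tdcml] -> 10 lines: wfnlt hfmu tcm raaj fwdp tdcml zmzeh bkjor kht xzlm
Hunk 6: at line 3 remove [raaj,fwdp] add [kvd,ievf,ujb] -> 11 lines: wfnlt hfmu tcm kvd ievf ujb tdcml zmzeh bkjor kht xzlm
Final line count: 11

Answer: 11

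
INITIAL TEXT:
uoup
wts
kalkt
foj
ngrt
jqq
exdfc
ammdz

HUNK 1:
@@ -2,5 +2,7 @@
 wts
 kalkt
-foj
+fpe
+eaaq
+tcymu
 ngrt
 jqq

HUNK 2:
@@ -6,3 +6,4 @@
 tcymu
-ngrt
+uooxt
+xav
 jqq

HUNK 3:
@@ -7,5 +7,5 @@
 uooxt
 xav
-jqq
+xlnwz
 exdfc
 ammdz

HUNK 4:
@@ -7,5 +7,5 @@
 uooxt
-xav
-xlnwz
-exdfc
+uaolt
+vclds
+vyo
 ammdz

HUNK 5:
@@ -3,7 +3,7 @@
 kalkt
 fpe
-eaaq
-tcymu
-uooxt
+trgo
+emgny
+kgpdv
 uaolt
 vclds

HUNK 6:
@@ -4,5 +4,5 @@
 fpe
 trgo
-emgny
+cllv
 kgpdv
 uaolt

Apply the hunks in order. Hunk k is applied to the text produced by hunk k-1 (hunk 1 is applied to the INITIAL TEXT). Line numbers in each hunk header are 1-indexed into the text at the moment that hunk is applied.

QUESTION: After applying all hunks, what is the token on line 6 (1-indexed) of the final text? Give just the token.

Answer: cllv

Derivation:
Hunk 1: at line 2 remove [foj] add [fpe,eaaq,tcymu] -> 10 lines: uoup wts kalkt fpe eaaq tcymu ngrt jqq exdfc ammdz
Hunk 2: at line 6 remove [ngrt] add [uooxt,xav] -> 11 lines: uoup wts kalkt fpe eaaq tcymu uooxt xav jqq exdfc ammdz
Hunk 3: at line 7 remove [jqq] add [xlnwz] -> 11 lines: uoup wts kalkt fpe eaaq tcymu uooxt xav xlnwz exdfc ammdz
Hunk 4: at line 7 remove [xav,xlnwz,exdfc] add [uaolt,vclds,vyo] -> 11 lines: uoup wts kalkt fpe eaaq tcymu uooxt uaolt vclds vyo ammdz
Hunk 5: at line 3 remove [eaaq,tcymu,uooxt] add [trgo,emgny,kgpdv] -> 11 lines: uoup wts kalkt fpe trgo emgny kgpdv uaolt vclds vyo ammdz
Hunk 6: at line 4 remove [emgny] add [cllv] -> 11 lines: uoup wts kalkt fpe trgo cllv kgpdv uaolt vclds vyo ammdz
Final line 6: cllv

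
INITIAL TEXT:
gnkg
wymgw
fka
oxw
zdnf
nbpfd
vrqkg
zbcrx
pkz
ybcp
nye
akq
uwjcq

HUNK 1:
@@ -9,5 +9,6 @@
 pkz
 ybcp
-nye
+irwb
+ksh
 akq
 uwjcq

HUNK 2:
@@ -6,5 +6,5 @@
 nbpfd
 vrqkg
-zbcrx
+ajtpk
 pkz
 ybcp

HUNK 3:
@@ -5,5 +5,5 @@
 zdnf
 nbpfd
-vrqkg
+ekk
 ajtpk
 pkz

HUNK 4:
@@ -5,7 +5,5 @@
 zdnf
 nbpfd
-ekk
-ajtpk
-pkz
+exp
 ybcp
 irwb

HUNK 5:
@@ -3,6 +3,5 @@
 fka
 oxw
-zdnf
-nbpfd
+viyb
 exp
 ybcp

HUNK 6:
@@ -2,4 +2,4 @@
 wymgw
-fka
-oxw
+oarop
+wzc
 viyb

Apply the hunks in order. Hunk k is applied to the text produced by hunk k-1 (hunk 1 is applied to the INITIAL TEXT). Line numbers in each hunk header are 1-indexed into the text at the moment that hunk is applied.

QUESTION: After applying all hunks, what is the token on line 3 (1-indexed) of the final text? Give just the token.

Answer: oarop

Derivation:
Hunk 1: at line 9 remove [nye] add [irwb,ksh] -> 14 lines: gnkg wymgw fka oxw zdnf nbpfd vrqkg zbcrx pkz ybcp irwb ksh akq uwjcq
Hunk 2: at line 6 remove [zbcrx] add [ajtpk] -> 14 lines: gnkg wymgw fka oxw zdnf nbpfd vrqkg ajtpk pkz ybcp irwb ksh akq uwjcq
Hunk 3: at line 5 remove [vrqkg] add [ekk] -> 14 lines: gnkg wymgw fka oxw zdnf nbpfd ekk ajtpk pkz ybcp irwb ksh akq uwjcq
Hunk 4: at line 5 remove [ekk,ajtpk,pkz] add [exp] -> 12 lines: gnkg wymgw fka oxw zdnf nbpfd exp ybcp irwb ksh akq uwjcq
Hunk 5: at line 3 remove [zdnf,nbpfd] add [viyb] -> 11 lines: gnkg wymgw fka oxw viyb exp ybcp irwb ksh akq uwjcq
Hunk 6: at line 2 remove [fka,oxw] add [oarop,wzc] -> 11 lines: gnkg wymgw oarop wzc viyb exp ybcp irwb ksh akq uwjcq
Final line 3: oarop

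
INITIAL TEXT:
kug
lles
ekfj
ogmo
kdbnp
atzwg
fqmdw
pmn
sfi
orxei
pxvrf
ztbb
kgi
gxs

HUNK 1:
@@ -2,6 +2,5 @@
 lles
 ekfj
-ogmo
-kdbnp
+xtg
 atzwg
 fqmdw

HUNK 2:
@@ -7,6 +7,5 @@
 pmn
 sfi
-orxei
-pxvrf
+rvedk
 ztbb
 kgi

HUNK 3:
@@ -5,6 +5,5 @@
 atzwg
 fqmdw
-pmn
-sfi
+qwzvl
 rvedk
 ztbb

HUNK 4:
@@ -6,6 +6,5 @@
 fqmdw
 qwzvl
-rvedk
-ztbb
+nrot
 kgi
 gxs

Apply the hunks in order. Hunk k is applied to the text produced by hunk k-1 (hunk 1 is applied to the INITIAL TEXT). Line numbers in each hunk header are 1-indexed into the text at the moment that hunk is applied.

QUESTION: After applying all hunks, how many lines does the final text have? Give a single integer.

Hunk 1: at line 2 remove [ogmo,kdbnp] add [xtg] -> 13 lines: kug lles ekfj xtg atzwg fqmdw pmn sfi orxei pxvrf ztbb kgi gxs
Hunk 2: at line 7 remove [orxei,pxvrf] add [rvedk] -> 12 lines: kug lles ekfj xtg atzwg fqmdw pmn sfi rvedk ztbb kgi gxs
Hunk 3: at line 5 remove [pmn,sfi] add [qwzvl] -> 11 lines: kug lles ekfj xtg atzwg fqmdw qwzvl rvedk ztbb kgi gxs
Hunk 4: at line 6 remove [rvedk,ztbb] add [nrot] -> 10 lines: kug lles ekfj xtg atzwg fqmdw qwzvl nrot kgi gxs
Final line count: 10

Answer: 10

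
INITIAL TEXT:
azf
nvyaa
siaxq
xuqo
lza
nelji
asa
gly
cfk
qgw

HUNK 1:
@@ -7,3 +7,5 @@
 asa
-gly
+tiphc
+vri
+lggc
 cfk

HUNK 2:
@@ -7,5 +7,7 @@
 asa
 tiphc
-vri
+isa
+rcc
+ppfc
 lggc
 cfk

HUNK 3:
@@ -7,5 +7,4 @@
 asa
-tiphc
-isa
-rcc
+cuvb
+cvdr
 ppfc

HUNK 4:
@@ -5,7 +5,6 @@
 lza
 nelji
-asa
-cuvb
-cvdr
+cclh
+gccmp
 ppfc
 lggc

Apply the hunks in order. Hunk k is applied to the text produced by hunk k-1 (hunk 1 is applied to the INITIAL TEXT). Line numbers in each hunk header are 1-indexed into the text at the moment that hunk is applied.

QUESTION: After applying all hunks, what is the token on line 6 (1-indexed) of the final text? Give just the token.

Hunk 1: at line 7 remove [gly] add [tiphc,vri,lggc] -> 12 lines: azf nvyaa siaxq xuqo lza nelji asa tiphc vri lggc cfk qgw
Hunk 2: at line 7 remove [vri] add [isa,rcc,ppfc] -> 14 lines: azf nvyaa siaxq xuqo lza nelji asa tiphc isa rcc ppfc lggc cfk qgw
Hunk 3: at line 7 remove [tiphc,isa,rcc] add [cuvb,cvdr] -> 13 lines: azf nvyaa siaxq xuqo lza nelji asa cuvb cvdr ppfc lggc cfk qgw
Hunk 4: at line 5 remove [asa,cuvb,cvdr] add [cclh,gccmp] -> 12 lines: azf nvyaa siaxq xuqo lza nelji cclh gccmp ppfc lggc cfk qgw
Final line 6: nelji

Answer: nelji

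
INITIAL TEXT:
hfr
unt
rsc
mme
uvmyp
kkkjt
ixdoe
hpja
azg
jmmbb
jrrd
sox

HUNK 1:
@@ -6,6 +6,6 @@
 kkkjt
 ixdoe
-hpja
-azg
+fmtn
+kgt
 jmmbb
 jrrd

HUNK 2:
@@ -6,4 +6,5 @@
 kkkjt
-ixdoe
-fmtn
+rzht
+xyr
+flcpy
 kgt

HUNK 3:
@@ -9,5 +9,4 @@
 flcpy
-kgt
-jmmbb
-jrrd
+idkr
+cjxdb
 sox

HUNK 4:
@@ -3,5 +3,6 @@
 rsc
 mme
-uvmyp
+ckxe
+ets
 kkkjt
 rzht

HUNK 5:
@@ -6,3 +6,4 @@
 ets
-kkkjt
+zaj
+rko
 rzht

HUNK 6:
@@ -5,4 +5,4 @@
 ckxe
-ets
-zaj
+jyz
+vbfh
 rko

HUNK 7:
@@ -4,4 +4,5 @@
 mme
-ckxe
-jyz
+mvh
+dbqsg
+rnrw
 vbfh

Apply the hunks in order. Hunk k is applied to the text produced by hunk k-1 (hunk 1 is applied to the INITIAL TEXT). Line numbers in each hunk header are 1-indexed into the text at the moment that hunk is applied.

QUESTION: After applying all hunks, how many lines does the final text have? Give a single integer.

Answer: 15

Derivation:
Hunk 1: at line 6 remove [hpja,azg] add [fmtn,kgt] -> 12 lines: hfr unt rsc mme uvmyp kkkjt ixdoe fmtn kgt jmmbb jrrd sox
Hunk 2: at line 6 remove [ixdoe,fmtn] add [rzht,xyr,flcpy] -> 13 lines: hfr unt rsc mme uvmyp kkkjt rzht xyr flcpy kgt jmmbb jrrd sox
Hunk 3: at line 9 remove [kgt,jmmbb,jrrd] add [idkr,cjxdb] -> 12 lines: hfr unt rsc mme uvmyp kkkjt rzht xyr flcpy idkr cjxdb sox
Hunk 4: at line 3 remove [uvmyp] add [ckxe,ets] -> 13 lines: hfr unt rsc mme ckxe ets kkkjt rzht xyr flcpy idkr cjxdb sox
Hunk 5: at line 6 remove [kkkjt] add [zaj,rko] -> 14 lines: hfr unt rsc mme ckxe ets zaj rko rzht xyr flcpy idkr cjxdb sox
Hunk 6: at line 5 remove [ets,zaj] add [jyz,vbfh] -> 14 lines: hfr unt rsc mme ckxe jyz vbfh rko rzht xyr flcpy idkr cjxdb sox
Hunk 7: at line 4 remove [ckxe,jyz] add [mvh,dbqsg,rnrw] -> 15 lines: hfr unt rsc mme mvh dbqsg rnrw vbfh rko rzht xyr flcpy idkr cjxdb sox
Final line count: 15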